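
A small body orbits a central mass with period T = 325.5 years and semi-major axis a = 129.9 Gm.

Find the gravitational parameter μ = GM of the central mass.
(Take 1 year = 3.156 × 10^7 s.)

Convert to SI: T = 325.5 years = 1.02728e+10 s; a = 129.9 Gm = 1.299e+11 m.
GM = 4π² · a³ / T².
GM = 4π² · (1.299e+11)³ / (1.02728e+10)² m³/s² ≈ 8.2e+14 m³/s² = 8.2 × 10^14 m³/s².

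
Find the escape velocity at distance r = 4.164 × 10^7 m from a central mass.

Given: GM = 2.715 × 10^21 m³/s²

Escape velocity comes from setting total energy to zero: ½v² − GM/r = 0 ⇒ v_esc = √(2GM / r).
v_esc = √(2 · 2.715e+21 / 4.164e+07) m/s ≈ 1.142e+07 m/s = 1.142e+04 km/s.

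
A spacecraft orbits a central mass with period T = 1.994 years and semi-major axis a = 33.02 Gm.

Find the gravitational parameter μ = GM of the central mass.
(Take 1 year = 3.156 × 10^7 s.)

Convert to SI: T = 1.994 years = 6.29306e+07 s; a = 33.02 Gm = 3.302e+10 m.
GM = 4π² · a³ / T².
GM = 4π² · (3.302e+10)³ / (6.29306e+07)² m³/s² ≈ 3.589e+17 m³/s² = 3.589 × 10^17 m³/s².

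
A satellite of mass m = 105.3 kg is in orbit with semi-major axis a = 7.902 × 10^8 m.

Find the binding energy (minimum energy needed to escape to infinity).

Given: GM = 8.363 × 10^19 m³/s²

Total orbital energy is E = −GMm/(2a); binding energy is E_bind = −E = GMm/(2a).
E_bind = 8.363e+19 · 105.3 / (2 · 7.902e+08) J ≈ 5.572e+12 J = 5.572 TJ.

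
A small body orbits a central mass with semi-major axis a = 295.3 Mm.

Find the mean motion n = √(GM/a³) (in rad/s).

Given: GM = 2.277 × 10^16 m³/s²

Convert to SI: a = 295.3 Mm = 2.953e+08 m.
n = √(GM / a³).
n = √(2.277e+16 / (2.953e+08)³) rad/s ≈ 2.974e-05 rad/s.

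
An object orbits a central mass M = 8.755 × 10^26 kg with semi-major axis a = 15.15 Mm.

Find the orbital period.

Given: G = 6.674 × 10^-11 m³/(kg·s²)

Convert to SI: a = 15.15 Mm = 1.515e+07 m.
GM = G · M = 6.674e-11 · 8.755e+26 = 5.84309e+16 m³/s².
Kepler's third law: T = 2π √(a³ / GM).
Substituting a = 1.515e+07 m and GM = 5.84309e+16 m³/s²:
T = 2π √((1.515e+07)³ / 5.84309e+16) s
T ≈ 1533 s = 25.55 minutes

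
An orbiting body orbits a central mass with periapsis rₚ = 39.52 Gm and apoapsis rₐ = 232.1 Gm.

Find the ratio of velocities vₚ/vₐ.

Convert to SI: rₚ = 39.52 Gm = 3.952e+10 m; rₐ = 232.1 Gm = 2.321e+11 m.
Conservation of angular momentum gives rₚvₚ = rₐvₐ, so vₚ/vₐ = rₐ/rₚ.
vₚ/vₐ = 2.321e+11 / 3.952e+10 ≈ 5.873.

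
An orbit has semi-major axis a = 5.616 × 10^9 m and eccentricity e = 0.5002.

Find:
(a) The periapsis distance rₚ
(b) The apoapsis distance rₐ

(a) rₚ = a(1 − e) = 5.616e+09 · (1 − 0.5002) = 5.616e+09 · 0.4998 ≈ 2.807e+09 m = 2.807 × 10^9 m.
(b) rₐ = a(1 + e) = 5.616e+09 · (1 + 0.5002) = 5.616e+09 · 1.5002 ≈ 8.425e+09 m = 8.425 × 10^9 m.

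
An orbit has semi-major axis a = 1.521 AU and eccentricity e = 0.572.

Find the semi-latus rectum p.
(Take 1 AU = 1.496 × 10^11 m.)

Convert to SI: a = 1.521 AU = 2.27542e+11 m.
p = a (1 − e²).
p = 2.27542e+11 · (1 − (0.572)²) = 2.27542e+11 · 0.672816 ≈ 1.531e+11 m = 1.023 AU.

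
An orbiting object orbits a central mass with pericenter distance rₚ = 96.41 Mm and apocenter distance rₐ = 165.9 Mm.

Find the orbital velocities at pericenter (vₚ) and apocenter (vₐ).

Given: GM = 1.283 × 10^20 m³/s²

Convert to SI: rₚ = 96.41 Mm = 9.641e+07 m; rₐ = 165.9 Mm = 1.659e+08 m.
Use the vis-viva equation v² = GM(2/r − 1/a) with a = (rₚ + rₐ)/2 = (9.641e+07 + 1.659e+08)/2 = 1.31155e+08 m.
vₚ = √(GM · (2/rₚ − 1/a)) = √(1.283e+20 · (2/9.641e+07 − 1/1.31155e+08)) m/s ≈ 1.297e+06 m/s = 1297 km/s.
vₐ = √(GM · (2/rₐ − 1/a)) = √(1.283e+20 · (2/1.659e+08 − 1/1.31155e+08)) m/s ≈ 7.54e+05 m/s = 754 km/s.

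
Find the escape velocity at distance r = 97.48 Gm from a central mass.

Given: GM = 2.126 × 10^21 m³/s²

Convert to SI: r = 97.48 Gm = 9.748e+10 m.
Escape velocity comes from setting total energy to zero: ½v² − GM/r = 0 ⇒ v_esc = √(2GM / r).
v_esc = √(2 · 2.126e+21 / 9.748e+10) m/s ≈ 2.089e+05 m/s = 208.9 km/s.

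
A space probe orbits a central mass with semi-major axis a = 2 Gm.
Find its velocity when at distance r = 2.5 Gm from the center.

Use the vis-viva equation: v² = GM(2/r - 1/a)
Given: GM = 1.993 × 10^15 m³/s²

Convert to SI: a = 2 Gm = 2e+09 m; r = 2.5 Gm = 2.5e+09 m.
Vis-viva: v = √(GM · (2/r − 1/a)).
2/r − 1/a = 2/2.5e+09 − 1/2e+09 = 3e-10 m⁻¹.
v = √(1.993e+15 · 3e-10) m/s ≈ 773.2 m/s = 773.2 m/s.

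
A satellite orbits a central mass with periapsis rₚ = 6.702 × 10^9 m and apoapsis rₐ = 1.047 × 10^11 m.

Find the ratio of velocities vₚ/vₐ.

Conservation of angular momentum gives rₚvₚ = rₐvₐ, so vₚ/vₐ = rₐ/rₚ.
vₚ/vₐ = 1.047e+11 / 6.702e+09 ≈ 15.62.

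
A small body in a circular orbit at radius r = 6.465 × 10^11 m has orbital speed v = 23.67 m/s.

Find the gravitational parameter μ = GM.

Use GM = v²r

For a circular orbit v² = GM/r, so GM = v² · r.
GM = (23.67)² · 6.465e+11 m³/s² ≈ 3.622e+14 m³/s² = 3.622 × 10^14 m³/s².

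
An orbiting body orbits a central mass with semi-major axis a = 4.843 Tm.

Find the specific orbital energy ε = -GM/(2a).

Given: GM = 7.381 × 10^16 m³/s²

Convert to SI: a = 4.843 Tm = 4.843e+12 m.
ε = −GM / (2a).
ε = −7.381e+16 / (2 · 4.843e+12) J/kg ≈ -7620 J/kg = -7.62 kJ/kg.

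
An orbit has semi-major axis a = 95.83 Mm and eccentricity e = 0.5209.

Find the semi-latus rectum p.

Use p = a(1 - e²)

Convert to SI: a = 95.83 Mm = 9.583e+07 m.
p = a (1 − e²).
p = 9.583e+07 · (1 − (0.5209)²) = 9.583e+07 · 0.728663 ≈ 6.983e+07 m = 69.83 Mm.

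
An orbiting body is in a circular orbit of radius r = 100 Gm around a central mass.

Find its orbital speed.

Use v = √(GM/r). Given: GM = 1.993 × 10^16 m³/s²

Convert to SI: r = 100 Gm = 1e+11 m.
For a circular orbit, gravity supplies the centripetal force, so v = √(GM / r).
v = √(1.993e+16 / 1e+11) m/s ≈ 446.4 m/s = 446.4 m/s.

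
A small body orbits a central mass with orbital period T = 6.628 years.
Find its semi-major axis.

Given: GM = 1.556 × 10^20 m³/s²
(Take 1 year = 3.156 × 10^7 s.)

Convert to SI: T = 6.628 years = 2.0918e+08 s.
Invert Kepler's third law: a = (GM · T² / (4π²))^(1/3).
Substituting T = 2.0918e+08 s and GM = 1.556e+20 m³/s²:
a = (1.556e+20 · (2.0918e+08)² / (4π²))^(1/3) m
a ≈ 5.566e+11 m = 556.6 Gm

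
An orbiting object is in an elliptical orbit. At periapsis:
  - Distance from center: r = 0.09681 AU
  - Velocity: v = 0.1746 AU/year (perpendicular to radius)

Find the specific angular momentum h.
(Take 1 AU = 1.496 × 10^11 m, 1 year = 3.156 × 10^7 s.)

Convert to SI: r = 0.09681 AU = 1.44828e+10 m; v = 0.1746 AU/year = 827.635 m/s.
With v perpendicular to r, h = r · v.
h = 1.44828e+10 · 827.635 m²/s ≈ 1.199e+13 m²/s.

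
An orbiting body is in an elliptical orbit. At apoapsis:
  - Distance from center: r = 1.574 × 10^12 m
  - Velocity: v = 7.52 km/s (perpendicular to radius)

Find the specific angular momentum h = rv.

Convert to SI: v = 7.52 km/s = 7520 m/s.
With v perpendicular to r, h = r · v.
h = 1.574e+12 · 7520 m²/s ≈ 1.184e+16 m²/s.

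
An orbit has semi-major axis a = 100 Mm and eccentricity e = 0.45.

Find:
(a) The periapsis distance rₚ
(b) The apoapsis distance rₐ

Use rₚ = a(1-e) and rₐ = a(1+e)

Convert to SI: a = 100 Mm = 1e+08 m.
(a) rₚ = a(1 − e) = 1e+08 · (1 − 0.45) = 1e+08 · 0.55 ≈ 5.5e+07 m = 55 Mm.
(b) rₐ = a(1 + e) = 1e+08 · (1 + 0.45) = 1e+08 · 1.45 ≈ 1.45e+08 m = 145 Mm.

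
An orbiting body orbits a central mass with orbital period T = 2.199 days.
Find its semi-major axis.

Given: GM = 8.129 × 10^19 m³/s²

Convert to SI: T = 2.199 days = 189994 s.
Invert Kepler's third law: a = (GM · T² / (4π²))^(1/3).
Substituting T = 189994 s and GM = 8.129e+19 m³/s²:
a = (8.129e+19 · (189994)² / (4π²))^(1/3) m
a ≈ 4.205e+09 m = 4.205 Gm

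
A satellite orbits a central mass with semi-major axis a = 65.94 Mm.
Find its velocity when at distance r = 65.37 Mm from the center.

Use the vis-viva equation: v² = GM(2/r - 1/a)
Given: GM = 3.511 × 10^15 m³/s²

Convert to SI: a = 65.94 Mm = 6.594e+07 m; r = 65.37 Mm = 6.537e+07 m.
Vis-viva: v = √(GM · (2/r − 1/a)).
2/r − 1/a = 2/6.537e+07 − 1/6.594e+07 = 1.54298e-08 m⁻¹.
v = √(3.511e+15 · 1.54298e-08) m/s ≈ 7360 m/s = 7.36 km/s.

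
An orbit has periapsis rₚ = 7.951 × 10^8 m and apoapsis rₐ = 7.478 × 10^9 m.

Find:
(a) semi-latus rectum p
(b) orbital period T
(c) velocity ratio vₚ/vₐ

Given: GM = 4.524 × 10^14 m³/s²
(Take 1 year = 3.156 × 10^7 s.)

(a) From a = (rₚ + rₐ)/2 = 4.13655e+09 m and e = (rₐ − rₚ)/(rₐ + rₚ) = 0.807787, p = a(1 − e²) = 4.13655e+09 · (1 − (0.807787)²) ≈ 1.437e+09 m
(b) With a = (rₚ + rₐ)/2 = 4.13655e+09 m, T = 2π √(a³/GM) = 2π √((4.13655e+09)³/4.524e+14) s ≈ 7.859e+07 s
(c) Conservation of angular momentum (rₚvₚ = rₐvₐ) gives vₚ/vₐ = rₐ/rₚ = 7.478e+09/7.951e+08 ≈ 9.405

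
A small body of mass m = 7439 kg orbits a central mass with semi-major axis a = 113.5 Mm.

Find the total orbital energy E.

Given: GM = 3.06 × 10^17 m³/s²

Convert to SI: a = 113.5 Mm = 1.135e+08 m.
E = −GMm / (2a).
E = −3.06e+17 · 7439 / (2 · 1.135e+08) J ≈ -1.003e+13 J = -10.03 TJ.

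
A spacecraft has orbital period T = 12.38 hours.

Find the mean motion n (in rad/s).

Convert to SI: T = 12.38 hours = 44568 s.
n = 2π / T.
n = 2π / 44568 s ≈ 0.000141 rad/s.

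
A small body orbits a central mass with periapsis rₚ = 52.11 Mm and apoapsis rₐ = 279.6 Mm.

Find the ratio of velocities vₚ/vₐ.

Convert to SI: rₚ = 52.11 Mm = 5.211e+07 m; rₐ = 279.6 Mm = 2.796e+08 m.
Conservation of angular momentum gives rₚvₚ = rₐvₐ, so vₚ/vₐ = rₐ/rₚ.
vₚ/vₐ = 2.796e+08 / 5.211e+07 ≈ 5.366.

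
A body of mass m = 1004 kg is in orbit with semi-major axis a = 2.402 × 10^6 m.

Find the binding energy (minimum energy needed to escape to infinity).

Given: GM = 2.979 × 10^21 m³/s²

Total orbital energy is E = −GMm/(2a); binding energy is E_bind = −E = GMm/(2a).
E_bind = 2.979e+21 · 1004 / (2 · 2.402e+06) J ≈ 6.226e+17 J = 622.6 PJ.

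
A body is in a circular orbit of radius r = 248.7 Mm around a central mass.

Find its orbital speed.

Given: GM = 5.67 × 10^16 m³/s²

Convert to SI: r = 248.7 Mm = 2.487e+08 m.
For a circular orbit, gravity supplies the centripetal force, so v = √(GM / r).
v = √(5.67e+16 / 2.487e+08) m/s ≈ 1.51e+04 m/s = 15.1 km/s.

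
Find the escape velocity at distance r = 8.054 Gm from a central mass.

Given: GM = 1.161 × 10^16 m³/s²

Convert to SI: r = 8.054 Gm = 8.054e+09 m.
Escape velocity comes from setting total energy to zero: ½v² − GM/r = 0 ⇒ v_esc = √(2GM / r).
v_esc = √(2 · 1.161e+16 / 8.054e+09) m/s ≈ 1698 m/s = 1.698 km/s.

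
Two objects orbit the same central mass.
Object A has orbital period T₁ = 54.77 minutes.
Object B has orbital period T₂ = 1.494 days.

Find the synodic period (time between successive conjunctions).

Convert to SI: T₁ = 54.77 minutes = 3286.2 s; T₂ = 1.494 days = 129082 s.
T_syn = |T₁ · T₂ / (T₁ − T₂)|.
T_syn = |3286.2 · 129082 / (3286.2 − 129082)| s ≈ 3372 s = 56.2 minutes.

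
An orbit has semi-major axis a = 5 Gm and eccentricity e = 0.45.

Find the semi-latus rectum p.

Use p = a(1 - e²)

Convert to SI: a = 5 Gm = 5e+09 m.
p = a (1 − e²).
p = 5e+09 · (1 − (0.45)²) = 5e+09 · 0.7975 ≈ 3.988e+09 m = 3.987 Gm.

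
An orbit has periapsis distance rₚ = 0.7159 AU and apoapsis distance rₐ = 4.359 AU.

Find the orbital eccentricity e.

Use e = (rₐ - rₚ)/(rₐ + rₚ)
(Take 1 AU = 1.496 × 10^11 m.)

Convert to SI: rₚ = 0.7159 AU = 1.07099e+11 m; rₐ = 4.359 AU = 6.52106e+11 m.
e = (rₐ − rₚ) / (rₐ + rₚ).
e = (6.52106e+11 − 1.07099e+11) / (6.52106e+11 + 1.07099e+11) = 5.45008e+11 / 7.59205e+11 ≈ 0.7179.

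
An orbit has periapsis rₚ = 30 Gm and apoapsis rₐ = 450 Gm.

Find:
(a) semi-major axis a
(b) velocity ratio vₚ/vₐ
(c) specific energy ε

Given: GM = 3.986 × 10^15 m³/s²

Convert to SI: rₚ = 30 Gm = 3e+10 m; rₐ = 450 Gm = 4.5e+11 m.
(a) a = (rₚ + rₐ)/2 = (3e+10 + 4.5e+11)/2 ≈ 2.4e+11 m
(b) Conservation of angular momentum (rₚvₚ = rₐvₐ) gives vₚ/vₐ = rₐ/rₚ = 4.5e+11/3e+10 ≈ 15
(c) With a = (rₚ + rₐ)/2 = 2.4e+11 m, ε = −GM/(2a) = −3.986e+15/(2 · 2.4e+11) J/kg ≈ -8304 J/kg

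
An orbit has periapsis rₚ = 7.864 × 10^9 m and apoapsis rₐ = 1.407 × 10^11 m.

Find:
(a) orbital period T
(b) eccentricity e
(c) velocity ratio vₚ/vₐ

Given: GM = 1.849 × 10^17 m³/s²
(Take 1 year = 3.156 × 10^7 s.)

(a) With a = (rₚ + rₐ)/2 = 7.4282e+10 m, T = 2π √(a³/GM) = 2π √((7.4282e+10)³/1.849e+17) s ≈ 2.958e+08 s
(b) e = (rₐ − rₚ)/(rₐ + rₚ) = (1.407e+11 − 7.864e+09)/(1.407e+11 + 7.864e+09) ≈ 0.8941
(c) Conservation of angular momentum (rₚvₚ = rₐvₐ) gives vₚ/vₐ = rₐ/rₚ = 1.407e+11/7.864e+09 ≈ 17.89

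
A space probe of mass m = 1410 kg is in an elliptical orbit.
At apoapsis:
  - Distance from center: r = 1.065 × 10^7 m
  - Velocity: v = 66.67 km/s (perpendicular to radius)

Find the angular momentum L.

Convert to SI: v = 66.67 km/s = 66670 m/s.
Since v is perpendicular to r, L = m · v · r.
L = 1410 · 66670 · 1.065e+07 kg·m²/s ≈ 1.001e+15 kg·m²/s.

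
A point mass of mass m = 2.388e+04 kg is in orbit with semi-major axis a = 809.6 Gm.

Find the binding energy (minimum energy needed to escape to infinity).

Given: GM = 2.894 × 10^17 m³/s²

Convert to SI: a = 809.6 Gm = 8.096e+11 m.
Total orbital energy is E = −GMm/(2a); binding energy is E_bind = −E = GMm/(2a).
E_bind = 2.894e+17 · 2.388e+04 / (2 · 8.096e+11) J ≈ 4.268e+09 J = 4.268 GJ.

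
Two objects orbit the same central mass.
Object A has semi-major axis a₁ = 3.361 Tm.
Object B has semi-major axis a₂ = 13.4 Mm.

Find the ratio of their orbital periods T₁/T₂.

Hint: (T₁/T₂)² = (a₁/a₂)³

Convert to SI: a₁ = 3.361 Tm = 3.361e+12 m; a₂ = 13.4 Mm = 1.34e+07 m.
From Kepler's third law, (T₁/T₂)² = (a₁/a₂)³, so T₁/T₂ = (a₁/a₂)^(3/2).
a₁/a₂ = 3.361e+12 / 1.34e+07 = 250821.
T₁/T₂ = (250821)^(3/2) ≈ 1.256e+08.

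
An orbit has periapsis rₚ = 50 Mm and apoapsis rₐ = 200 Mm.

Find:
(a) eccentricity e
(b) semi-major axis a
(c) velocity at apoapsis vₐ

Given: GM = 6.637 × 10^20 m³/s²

Convert to SI: rₚ = 50 Mm = 5e+07 m; rₐ = 200 Mm = 2e+08 m.
(a) e = (rₐ − rₚ)/(rₐ + rₚ) = (2e+08 − 5e+07)/(2e+08 + 5e+07) ≈ 0.6
(b) a = (rₚ + rₐ)/2 = (5e+07 + 2e+08)/2 ≈ 1.25e+08 m
(c) With a = (rₚ + rₐ)/2 = 1.25e+08 m, vₐ = √(GM (2/rₐ − 1/a)) = √(6.637e+20 · (2/2e+08 − 1/1.25e+08)) m/s ≈ 1.152e+06 m/s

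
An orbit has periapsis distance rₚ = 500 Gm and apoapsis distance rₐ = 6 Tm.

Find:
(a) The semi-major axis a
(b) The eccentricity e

Convert to SI: rₚ = 500 Gm = 5e+11 m; rₐ = 6 Tm = 6e+12 m.
(a) a = (rₚ + rₐ) / 2 = (5e+11 + 6e+12) / 2 ≈ 3.25e+12 m = 3.25 Tm.
(b) e = (rₐ − rₚ) / (rₐ + rₚ) = (6e+12 − 5e+11) / (6e+12 + 5e+11) ≈ 0.8462.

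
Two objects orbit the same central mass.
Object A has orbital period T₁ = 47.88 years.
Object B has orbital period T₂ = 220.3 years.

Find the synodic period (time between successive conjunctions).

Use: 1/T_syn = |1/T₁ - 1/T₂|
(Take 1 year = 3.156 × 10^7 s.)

Convert to SI: T₁ = 47.88 years = 1.51109e+09 s; T₂ = 220.3 years = 6.95267e+09 s.
T_syn = |T₁ · T₂ / (T₁ − T₂)|.
T_syn = |1.51109e+09 · 6.95267e+09 / (1.51109e+09 − 6.95267e+09)| s ≈ 1.931e+09 s = 61.18 years.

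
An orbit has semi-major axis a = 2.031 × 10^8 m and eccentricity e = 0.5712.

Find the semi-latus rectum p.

p = a (1 − e²).
p = 2.031e+08 · (1 − (0.5712)²) = 2.031e+08 · 0.673731 ≈ 1.368e+08 m = 1.368 × 10^8 m.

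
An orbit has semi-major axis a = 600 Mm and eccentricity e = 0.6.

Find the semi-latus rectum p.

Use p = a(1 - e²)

Convert to SI: a = 600 Mm = 6e+08 m.
p = a (1 − e²).
p = 6e+08 · (1 − (0.6)²) = 6e+08 · 0.64 ≈ 3.84e+08 m = 384 Mm.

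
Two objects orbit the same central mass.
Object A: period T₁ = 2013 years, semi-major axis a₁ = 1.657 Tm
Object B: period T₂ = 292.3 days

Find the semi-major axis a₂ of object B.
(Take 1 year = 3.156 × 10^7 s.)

Convert to SI: T₁ = 2013 years = 6.35303e+10 s; a₁ = 1.657 Tm = 1.657e+12 m; T₂ = 292.3 days = 2.52547e+07 s.
Kepler's third law: (T₁/T₂)² = (a₁/a₂)³ ⇒ a₂ = a₁ · (T₂/T₁)^(2/3).
T₂/T₁ = 2.52547e+07 / 6.35303e+10 = 0.000397523.
a₂ = 1.657e+12 · (0.000397523)^(2/3) m ≈ 8.958e+09 m = 8.958 Gm.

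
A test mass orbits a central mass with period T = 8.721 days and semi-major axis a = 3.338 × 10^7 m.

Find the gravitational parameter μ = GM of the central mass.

Convert to SI: T = 8.721 days = 753494 s.
GM = 4π² · a³ / T².
GM = 4π² · (3.338e+07)³ / (753494)² m³/s² ≈ 2.586e+12 m³/s² = 2.586 × 10^12 m³/s².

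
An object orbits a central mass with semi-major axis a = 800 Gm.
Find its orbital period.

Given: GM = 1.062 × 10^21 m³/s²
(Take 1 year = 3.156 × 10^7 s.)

Convert to SI: a = 800 Gm = 8e+11 m.
Kepler's third law: T = 2π √(a³ / GM).
Substituting a = 8e+11 m and GM = 1.062e+21 m³/s²:
T = 2π √((8e+11)³ / 1.062e+21) s
T ≈ 1.38e+08 s = 4.371 years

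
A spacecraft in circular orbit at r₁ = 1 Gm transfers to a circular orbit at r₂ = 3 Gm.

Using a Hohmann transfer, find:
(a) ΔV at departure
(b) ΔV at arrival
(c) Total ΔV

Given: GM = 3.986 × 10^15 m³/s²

Convert to SI: r₁ = 1 Gm = 1e+09 m; r₂ = 3 Gm = 3e+09 m.
Transfer semi-major axis: a_t = (r₁ + r₂)/2 = (1e+09 + 3e+09)/2 = 2e+09 m.
Circular speeds: v₁ = √(GM/r₁) = 1996.5 m/s, v₂ = √(GM/r₂) = 1152.68 m/s.
Transfer speeds (vis-viva v² = GM(2/r − 1/a_t)): v₁ᵗ = 2445.2 m/s, v₂ᵗ = 815.066 m/s.
(a) ΔV₁ = |v₁ᵗ − v₁| ≈ 448.7 m/s = 448.7 m/s.
(b) ΔV₂ = |v₂ − v₂ᵗ| ≈ 337.6 m/s = 337.6 m/s.
(c) ΔV_total = ΔV₁ + ΔV₂ ≈ 786.3 m/s = 786.3 m/s.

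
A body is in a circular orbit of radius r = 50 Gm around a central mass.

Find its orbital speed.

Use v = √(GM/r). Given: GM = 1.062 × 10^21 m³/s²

Convert to SI: r = 50 Gm = 5e+10 m.
For a circular orbit, gravity supplies the centripetal force, so v = √(GM / r).
v = √(1.062e+21 / 5e+10) m/s ≈ 1.457e+05 m/s = 145.7 km/s.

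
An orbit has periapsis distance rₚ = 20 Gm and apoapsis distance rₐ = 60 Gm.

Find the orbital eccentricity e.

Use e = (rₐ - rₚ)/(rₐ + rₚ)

Convert to SI: rₚ = 20 Gm = 2e+10 m; rₐ = 60 Gm = 6e+10 m.
e = (rₐ − rₚ) / (rₐ + rₚ).
e = (6e+10 − 2e+10) / (6e+10 + 2e+10) = 4e+10 / 8e+10 ≈ 0.5.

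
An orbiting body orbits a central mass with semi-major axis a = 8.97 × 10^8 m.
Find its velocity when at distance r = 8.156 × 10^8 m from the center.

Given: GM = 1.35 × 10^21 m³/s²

Vis-viva: v = √(GM · (2/r − 1/a)).
2/r − 1/a = 2/8.156e+08 − 1/8.97e+08 = 1.33736e-09 m⁻¹.
v = √(1.35e+21 · 1.33736e-09) m/s ≈ 1.344e+06 m/s = 1344 km/s.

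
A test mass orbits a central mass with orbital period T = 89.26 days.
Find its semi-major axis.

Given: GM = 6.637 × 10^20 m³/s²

Convert to SI: T = 89.26 days = 7.71206e+06 s.
Invert Kepler's third law: a = (GM · T² / (4π²))^(1/3).
Substituting T = 7.71206e+06 s and GM = 6.637e+20 m³/s²:
a = (6.637e+20 · (7.71206e+06)² / (4π²))^(1/3) m
a ≈ 1e+11 m = 100 Gm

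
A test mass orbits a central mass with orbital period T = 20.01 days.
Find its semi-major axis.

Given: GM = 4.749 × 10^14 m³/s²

Convert to SI: T = 20.01 days = 1.72886e+06 s.
Invert Kepler's third law: a = (GM · T² / (4π²))^(1/3).
Substituting T = 1.72886e+06 s and GM = 4.749e+14 m³/s²:
a = (4.749e+14 · (1.72886e+06)² / (4π²))^(1/3) m
a ≈ 3.301e+08 m = 330.1 Mm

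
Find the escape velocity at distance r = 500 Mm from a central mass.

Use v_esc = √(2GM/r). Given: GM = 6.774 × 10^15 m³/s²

Convert to SI: r = 500 Mm = 5e+08 m.
Escape velocity comes from setting total energy to zero: ½v² − GM/r = 0 ⇒ v_esc = √(2GM / r).
v_esc = √(2 · 6.774e+15 / 5e+08) m/s ≈ 5205 m/s = 5.205 km/s.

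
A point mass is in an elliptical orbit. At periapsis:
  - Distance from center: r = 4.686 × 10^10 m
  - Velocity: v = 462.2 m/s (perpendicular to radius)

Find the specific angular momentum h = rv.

With v perpendicular to r, h = r · v.
h = 4.686e+10 · 462.2 m²/s ≈ 2.166e+13 m²/s.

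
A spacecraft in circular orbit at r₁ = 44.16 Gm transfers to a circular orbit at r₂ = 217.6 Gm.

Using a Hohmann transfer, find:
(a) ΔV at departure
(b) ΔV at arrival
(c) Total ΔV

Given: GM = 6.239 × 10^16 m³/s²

Convert to SI: r₁ = 44.16 Gm = 4.416e+10 m; r₂ = 217.6 Gm = 2.176e+11 m.
Transfer semi-major axis: a_t = (r₁ + r₂)/2 = (4.416e+10 + 2.176e+11)/2 = 1.3088e+11 m.
Circular speeds: v₁ = √(GM/r₁) = 1188.62 m/s, v₂ = √(GM/r₂) = 535.461 m/s.
Transfer speeds (vis-viva v² = GM(2/r − 1/a_t)): v₁ᵗ = 1532.62 m/s, v₂ᵗ = 311.033 m/s.
(a) ΔV₁ = |v₁ᵗ − v₁| ≈ 344 m/s = 344 m/s.
(b) ΔV₂ = |v₂ − v₂ᵗ| ≈ 224.4 m/s = 224.4 m/s.
(c) ΔV_total = ΔV₁ + ΔV₂ ≈ 568.4 m/s = 568.4 m/s.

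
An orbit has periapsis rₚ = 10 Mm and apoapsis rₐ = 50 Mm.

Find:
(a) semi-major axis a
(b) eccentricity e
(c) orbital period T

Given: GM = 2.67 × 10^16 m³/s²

Convert to SI: rₚ = 10 Mm = 1e+07 m; rₐ = 50 Mm = 5e+07 m.
(a) a = (rₚ + rₐ)/2 = (1e+07 + 5e+07)/2 ≈ 3e+07 m
(b) e = (rₐ − rₚ)/(rₐ + rₚ) = (5e+07 − 1e+07)/(5e+07 + 1e+07) ≈ 0.6667
(c) With a = (rₚ + rₐ)/2 = 3e+07 m, T = 2π √(a³/GM) = 2π √((3e+07)³/2.67e+16) s ≈ 6318 s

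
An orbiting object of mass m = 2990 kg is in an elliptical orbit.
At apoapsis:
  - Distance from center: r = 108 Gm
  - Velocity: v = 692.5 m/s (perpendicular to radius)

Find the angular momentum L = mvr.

Convert to SI: r = 108 Gm = 1.08e+11 m.
Since v is perpendicular to r, L = m · v · r.
L = 2990 · 692.5 · 1.08e+11 kg·m²/s ≈ 2.236e+17 kg·m²/s.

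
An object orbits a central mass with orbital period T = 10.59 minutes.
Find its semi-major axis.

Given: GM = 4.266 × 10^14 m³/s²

Convert to SI: T = 10.59 minutes = 635.4 s.
Invert Kepler's third law: a = (GM · T² / (4π²))^(1/3).
Substituting T = 635.4 s and GM = 4.266e+14 m³/s²:
a = (4.266e+14 · (635.4)² / (4π²))^(1/3) m
a ≈ 1.634e+06 m = 1.634 Mm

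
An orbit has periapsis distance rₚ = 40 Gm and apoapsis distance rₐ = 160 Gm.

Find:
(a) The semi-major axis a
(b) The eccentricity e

Convert to SI: rₚ = 40 Gm = 4e+10 m; rₐ = 160 Gm = 1.6e+11 m.
(a) a = (rₚ + rₐ) / 2 = (4e+10 + 1.6e+11) / 2 ≈ 1e+11 m = 100 Gm.
(b) e = (rₐ − rₚ) / (rₐ + rₚ) = (1.6e+11 − 4e+10) / (1.6e+11 + 4e+10) ≈ 0.6.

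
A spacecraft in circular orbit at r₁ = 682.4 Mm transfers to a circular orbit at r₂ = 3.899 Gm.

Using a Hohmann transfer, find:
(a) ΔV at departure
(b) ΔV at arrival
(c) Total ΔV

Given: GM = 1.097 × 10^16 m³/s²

Convert to SI: r₁ = 682.4 Mm = 6.824e+08 m; r₂ = 3.899 Gm = 3.899e+09 m.
Transfer semi-major axis: a_t = (r₁ + r₂)/2 = (6.824e+08 + 3.899e+09)/2 = 2.2907e+09 m.
Circular speeds: v₁ = √(GM/r₁) = 4009.44 m/s, v₂ = √(GM/r₂) = 1677.36 m/s.
Transfer speeds (vis-viva v² = GM(2/r − 1/a_t)): v₁ᵗ = 5230.9 m/s, v₂ᵗ = 915.508 m/s.
(a) ΔV₁ = |v₁ᵗ − v₁| ≈ 1221 m/s = 1.221 km/s.
(b) ΔV₂ = |v₂ − v₂ᵗ| ≈ 761.9 m/s = 761.9 m/s.
(c) ΔV_total = ΔV₁ + ΔV₂ ≈ 1983 m/s = 1.983 km/s.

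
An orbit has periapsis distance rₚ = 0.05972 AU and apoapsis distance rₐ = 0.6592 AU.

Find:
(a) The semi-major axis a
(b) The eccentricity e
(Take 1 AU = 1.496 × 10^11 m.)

Convert to SI: rₚ = 0.05972 AU = 8.93411e+09 m; rₐ = 0.6592 AU = 9.86163e+10 m.
(a) a = (rₚ + rₐ) / 2 = (8.93411e+09 + 9.86163e+10) / 2 ≈ 5.378e+10 m = 0.3595 AU.
(b) e = (rₐ − rₚ) / (rₐ + rₚ) = (9.86163e+10 − 8.93411e+09) / (9.86163e+10 + 8.93411e+09) ≈ 0.8339.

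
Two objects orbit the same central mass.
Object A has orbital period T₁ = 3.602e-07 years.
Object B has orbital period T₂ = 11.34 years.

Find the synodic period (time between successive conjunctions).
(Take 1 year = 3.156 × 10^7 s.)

Convert to SI: T₁ = 3.602e-07 years = 11.3679 s; T₂ = 11.34 years = 3.5789e+08 s.
T_syn = |T₁ · T₂ / (T₁ − T₂)|.
T_syn = |11.3679 · 3.5789e+08 / (11.3679 − 3.5789e+08)| s ≈ 11.37 s = 3.602e-07 years.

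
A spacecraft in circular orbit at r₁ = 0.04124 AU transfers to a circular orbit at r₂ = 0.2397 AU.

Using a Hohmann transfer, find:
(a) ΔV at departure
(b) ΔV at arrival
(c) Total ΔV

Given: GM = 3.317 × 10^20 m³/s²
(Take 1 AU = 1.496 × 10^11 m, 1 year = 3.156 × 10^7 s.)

Convert to SI: r₁ = 0.04124 AU = 6.1695e+09 m; r₂ = 0.2397 AU = 3.58591e+10 m.
Transfer semi-major axis: a_t = (r₁ + r₂)/2 = (6.1695e+09 + 3.58591e+10)/2 = 2.10143e+10 m.
Circular speeds: v₁ = √(GM/r₁) = 231872 m/s, v₂ = √(GM/r₂) = 96177.4 m/s.
Transfer speeds (vis-viva v² = GM(2/r − 1/a_t)): v₁ᵗ = 302893 m/s, v₂ᵗ = 52112.3 m/s.
(a) ΔV₁ = |v₁ᵗ − v₁| ≈ 7.102e+04 m/s = 14.98 AU/year.
(b) ΔV₂ = |v₂ − v₂ᵗ| ≈ 4.407e+04 m/s = 9.296 AU/year.
(c) ΔV_total = ΔV₁ + ΔV₂ ≈ 1.151e+05 m/s = 24.28 AU/year.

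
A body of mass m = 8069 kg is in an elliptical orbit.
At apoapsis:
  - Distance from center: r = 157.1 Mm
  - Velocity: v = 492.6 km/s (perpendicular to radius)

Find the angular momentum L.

Convert to SI: r = 157.1 Mm = 1.571e+08 m; v = 492.6 km/s = 492600 m/s.
Since v is perpendicular to r, L = m · v · r.
L = 8069 · 492600 · 1.571e+08 kg·m²/s ≈ 6.244e+17 kg·m²/s.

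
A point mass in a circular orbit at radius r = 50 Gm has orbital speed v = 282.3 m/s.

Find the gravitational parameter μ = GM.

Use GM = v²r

Convert to SI: r = 50 Gm = 5e+10 m.
For a circular orbit v² = GM/r, so GM = v² · r.
GM = (282.3)² · 5e+10 m³/s² ≈ 3.985e+15 m³/s² = 3.985 × 10^15 m³/s².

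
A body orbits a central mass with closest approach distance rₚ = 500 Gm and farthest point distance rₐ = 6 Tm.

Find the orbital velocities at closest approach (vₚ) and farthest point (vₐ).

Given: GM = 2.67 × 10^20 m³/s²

Convert to SI: rₚ = 500 Gm = 5e+11 m; rₐ = 6 Tm = 6e+12 m.
Use the vis-viva equation v² = GM(2/r − 1/a) with a = (rₚ + rₐ)/2 = (5e+11 + 6e+12)/2 = 3.25e+12 m.
vₚ = √(GM · (2/rₚ − 1/a)) = √(2.67e+20 · (2/5e+11 − 1/3.25e+12)) m/s ≈ 3.14e+04 m/s = 31.4 km/s.
vₐ = √(GM · (2/rₐ − 1/a)) = √(2.67e+20 · (2/6e+12 − 1/3.25e+12)) m/s ≈ 2617 m/s = 2.617 km/s.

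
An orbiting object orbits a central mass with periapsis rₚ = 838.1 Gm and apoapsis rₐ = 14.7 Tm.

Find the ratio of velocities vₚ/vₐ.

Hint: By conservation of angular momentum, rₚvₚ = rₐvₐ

Convert to SI: rₚ = 838.1 Gm = 8.381e+11 m; rₐ = 14.7 Tm = 1.47e+13 m.
Conservation of angular momentum gives rₚvₚ = rₐvₐ, so vₚ/vₐ = rₐ/rₚ.
vₚ/vₐ = 1.47e+13 / 8.381e+11 ≈ 17.54.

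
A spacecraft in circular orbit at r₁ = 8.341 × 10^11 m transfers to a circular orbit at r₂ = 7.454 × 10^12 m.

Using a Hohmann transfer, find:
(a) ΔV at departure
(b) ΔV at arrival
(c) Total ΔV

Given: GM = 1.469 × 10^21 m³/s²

Transfer semi-major axis: a_t = (r₁ + r₂)/2 = (8.341e+11 + 7.454e+12)/2 = 4.14405e+12 m.
Circular speeds: v₁ = √(GM/r₁) = 41966.4 m/s, v₂ = √(GM/r₂) = 14038.4 m/s.
Transfer speeds (vis-viva v² = GM(2/r − 1/a_t)): v₁ᵗ = 56283.9 m/s, v₂ᵗ = 6298.15 m/s.
(a) ΔV₁ = |v₁ᵗ − v₁| ≈ 1.432e+04 m/s = 14.32 km/s.
(b) ΔV₂ = |v₂ − v₂ᵗ| ≈ 7740 m/s = 7.74 km/s.
(c) ΔV_total = ΔV₁ + ΔV₂ ≈ 2.206e+04 m/s = 22.06 km/s.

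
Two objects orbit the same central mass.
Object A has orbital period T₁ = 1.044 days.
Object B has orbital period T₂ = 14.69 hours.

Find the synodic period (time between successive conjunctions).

Convert to SI: T₁ = 1.044 days = 90201.6 s; T₂ = 14.69 hours = 52884 s.
T_syn = |T₁ · T₂ / (T₁ − T₂)|.
T_syn = |90201.6 · 52884 / (90201.6 − 52884)| s ≈ 1.278e+05 s = 1.479 days.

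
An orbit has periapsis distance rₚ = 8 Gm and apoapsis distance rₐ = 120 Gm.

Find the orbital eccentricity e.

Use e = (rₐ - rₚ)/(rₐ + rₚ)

Convert to SI: rₚ = 8 Gm = 8e+09 m; rₐ = 120 Gm = 1.2e+11 m.
e = (rₐ − rₚ) / (rₐ + rₚ).
e = (1.2e+11 − 8e+09) / (1.2e+11 + 8e+09) = 1.12e+11 / 1.28e+11 ≈ 0.875.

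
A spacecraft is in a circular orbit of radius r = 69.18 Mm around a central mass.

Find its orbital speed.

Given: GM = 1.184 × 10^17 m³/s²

Convert to SI: r = 69.18 Mm = 6.918e+07 m.
For a circular orbit, gravity supplies the centripetal force, so v = √(GM / r).
v = √(1.184e+17 / 6.918e+07) m/s ≈ 4.137e+04 m/s = 41.37 km/s.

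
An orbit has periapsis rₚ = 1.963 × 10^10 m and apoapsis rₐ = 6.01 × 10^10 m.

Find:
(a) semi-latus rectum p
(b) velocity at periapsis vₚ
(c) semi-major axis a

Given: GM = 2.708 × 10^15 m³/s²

(a) From a = (rₚ + rₐ)/2 = 3.9865e+10 m and e = (rₐ − rₚ)/(rₐ + rₚ) = 0.507588, p = a(1 − e²) = 3.9865e+10 · (1 − (0.507588)²) ≈ 2.959e+10 m
(b) With a = (rₚ + rₐ)/2 = 3.9865e+10 m, vₚ = √(GM (2/rₚ − 1/a)) = √(2.708e+15 · (2/1.963e+10 − 1/3.9865e+10)) m/s ≈ 456 m/s
(c) a = (rₚ + rₐ)/2 = (1.963e+10 + 6.01e+10)/2 ≈ 3.986e+10 m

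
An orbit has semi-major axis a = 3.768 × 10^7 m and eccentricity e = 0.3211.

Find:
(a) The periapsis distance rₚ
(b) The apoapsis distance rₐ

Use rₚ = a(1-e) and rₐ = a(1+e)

(a) rₚ = a(1 − e) = 3.768e+07 · (1 − 0.3211) = 3.768e+07 · 0.6789 ≈ 2.558e+07 m = 2.558 × 10^7 m.
(b) rₐ = a(1 + e) = 3.768e+07 · (1 + 0.3211) = 3.768e+07 · 1.3211 ≈ 4.978e+07 m = 4.978 × 10^7 m.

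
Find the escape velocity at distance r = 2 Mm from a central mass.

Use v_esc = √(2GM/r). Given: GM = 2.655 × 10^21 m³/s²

Convert to SI: r = 2 Mm = 2e+06 m.
Escape velocity comes from setting total energy to zero: ½v² − GM/r = 0 ⇒ v_esc = √(2GM / r).
v_esc = √(2 · 2.655e+21 / 2e+06) m/s ≈ 5.153e+07 m/s = 5.153e+04 km/s.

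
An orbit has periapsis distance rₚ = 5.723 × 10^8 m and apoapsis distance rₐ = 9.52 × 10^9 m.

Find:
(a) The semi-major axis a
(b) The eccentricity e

(a) a = (rₚ + rₐ) / 2 = (5.723e+08 + 9.52e+09) / 2 ≈ 5.046e+09 m = 5.046 × 10^9 m.
(b) e = (rₐ − rₚ) / (rₐ + rₚ) = (9.52e+09 − 5.723e+08) / (9.52e+09 + 5.723e+08) ≈ 0.8866.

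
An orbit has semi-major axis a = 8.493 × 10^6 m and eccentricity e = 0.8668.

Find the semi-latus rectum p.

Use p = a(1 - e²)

p = a (1 − e²).
p = 8.493e+06 · (1 − (0.8668)²) = 8.493e+06 · 0.248658 ≈ 2.112e+06 m = 2.112 × 10^6 m.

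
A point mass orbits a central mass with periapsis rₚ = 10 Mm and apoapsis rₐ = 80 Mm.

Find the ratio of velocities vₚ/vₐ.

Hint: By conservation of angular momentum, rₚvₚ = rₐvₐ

Convert to SI: rₚ = 10 Mm = 1e+07 m; rₐ = 80 Mm = 8e+07 m.
Conservation of angular momentum gives rₚvₚ = rₐvₐ, so vₚ/vₐ = rₐ/rₚ.
vₚ/vₐ = 8e+07 / 1e+07 ≈ 8.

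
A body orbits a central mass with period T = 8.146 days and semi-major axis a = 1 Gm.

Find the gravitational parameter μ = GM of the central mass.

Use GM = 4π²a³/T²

Convert to SI: T = 8.146 days = 703814 s; a = 1 Gm = 1e+09 m.
GM = 4π² · a³ / T².
GM = 4π² · (1e+09)³ / (703814)² m³/s² ≈ 7.97e+16 m³/s² = 7.97 × 10^16 m³/s².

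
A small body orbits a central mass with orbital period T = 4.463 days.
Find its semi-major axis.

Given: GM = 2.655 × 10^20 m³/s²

Convert to SI: T = 4.463 days = 385603 s.
Invert Kepler's third law: a = (GM · T² / (4π²))^(1/3).
Substituting T = 385603 s and GM = 2.655e+20 m³/s²:
a = (2.655e+20 · (385603)² / (4π²))^(1/3) m
a ≈ 1e+10 m = 10 Gm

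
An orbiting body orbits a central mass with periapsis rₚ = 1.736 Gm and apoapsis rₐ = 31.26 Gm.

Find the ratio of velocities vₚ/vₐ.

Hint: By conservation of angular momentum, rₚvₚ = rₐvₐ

Convert to SI: rₚ = 1.736 Gm = 1.736e+09 m; rₐ = 31.26 Gm = 3.126e+10 m.
Conservation of angular momentum gives rₚvₚ = rₐvₐ, so vₚ/vₐ = rₐ/rₚ.
vₚ/vₐ = 3.126e+10 / 1.736e+09 ≈ 18.01.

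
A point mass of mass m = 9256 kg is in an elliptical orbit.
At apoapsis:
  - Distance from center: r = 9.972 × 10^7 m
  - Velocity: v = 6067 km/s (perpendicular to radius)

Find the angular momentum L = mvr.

Convert to SI: v = 6067 km/s = 6.067e+06 m/s.
Since v is perpendicular to r, L = m · v · r.
L = 9256 · 6.067e+06 · 9.972e+07 kg·m²/s ≈ 5.6e+18 kg·m²/s.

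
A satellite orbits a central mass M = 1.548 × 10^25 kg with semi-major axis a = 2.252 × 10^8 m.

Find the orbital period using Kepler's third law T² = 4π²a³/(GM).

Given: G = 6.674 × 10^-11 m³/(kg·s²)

GM = G · M = 6.674e-11 · 1.548e+25 = 1.03314e+15 m³/s².
Kepler's third law: T = 2π √(a³ / GM).
Substituting a = 2.252e+08 m and GM = 1.03314e+15 m³/s²:
T = 2π √((2.252e+08)³ / 1.03314e+15) s
T ≈ 6.606e+05 s = 7.646 days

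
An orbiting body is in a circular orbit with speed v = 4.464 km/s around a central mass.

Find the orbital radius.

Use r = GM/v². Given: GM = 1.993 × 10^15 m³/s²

Convert to SI: v = 4.464 km/s = 4464 m/s.
For a circular orbit, v² = GM / r, so r = GM / v².
r = 1.993e+15 / (4464)² m ≈ 1e+08 m = 100 Mm.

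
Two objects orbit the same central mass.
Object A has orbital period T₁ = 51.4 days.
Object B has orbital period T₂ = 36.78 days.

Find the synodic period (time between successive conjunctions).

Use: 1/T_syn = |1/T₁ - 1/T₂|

Convert to SI: T₁ = 51.4 days = 4.44096e+06 s; T₂ = 36.78 days = 3.17779e+06 s.
T_syn = |T₁ · T₂ / (T₁ − T₂)|.
T_syn = |4.44096e+06 · 3.17779e+06 / (4.44096e+06 − 3.17779e+06)| s ≈ 1.117e+07 s = 129.3 days.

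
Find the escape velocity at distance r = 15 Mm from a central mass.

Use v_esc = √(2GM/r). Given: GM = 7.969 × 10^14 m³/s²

Convert to SI: r = 15 Mm = 1.5e+07 m.
Escape velocity comes from setting total energy to zero: ½v² − GM/r = 0 ⇒ v_esc = √(2GM / r).
v_esc = √(2 · 7.969e+14 / 1.5e+07) m/s ≈ 1.031e+04 m/s = 10.31 km/s.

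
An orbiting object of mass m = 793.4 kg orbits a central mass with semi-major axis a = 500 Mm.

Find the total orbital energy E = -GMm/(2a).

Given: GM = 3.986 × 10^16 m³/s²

Convert to SI: a = 500 Mm = 5e+08 m.
E = −GMm / (2a).
E = −3.986e+16 · 793.4 / (2 · 5e+08) J ≈ -3.162e+10 J = -31.62 GJ.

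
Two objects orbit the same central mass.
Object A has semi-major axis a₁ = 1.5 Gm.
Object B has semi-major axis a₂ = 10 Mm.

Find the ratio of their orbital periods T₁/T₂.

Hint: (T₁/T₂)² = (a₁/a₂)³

Convert to SI: a₁ = 1.5 Gm = 1.5e+09 m; a₂ = 10 Mm = 1e+07 m.
From Kepler's third law, (T₁/T₂)² = (a₁/a₂)³, so T₁/T₂ = (a₁/a₂)^(3/2).
a₁/a₂ = 1.5e+09 / 1e+07 = 150.
T₁/T₂ = (150)^(3/2) ≈ 1837.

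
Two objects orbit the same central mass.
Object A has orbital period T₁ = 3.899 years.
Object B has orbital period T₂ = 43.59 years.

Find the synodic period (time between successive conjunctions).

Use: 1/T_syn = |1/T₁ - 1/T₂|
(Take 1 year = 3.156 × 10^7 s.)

Convert to SI: T₁ = 3.899 years = 1.23052e+08 s; T₂ = 43.59 years = 1.3757e+09 s.
T_syn = |T₁ · T₂ / (T₁ − T₂)|.
T_syn = |1.23052e+08 · 1.3757e+09 / (1.23052e+08 − 1.3757e+09)| s ≈ 1.351e+08 s = 4.282 years.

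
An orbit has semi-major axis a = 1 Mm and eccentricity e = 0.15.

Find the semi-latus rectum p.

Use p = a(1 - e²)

Convert to SI: a = 1 Mm = 1e+06 m.
p = a (1 − e²).
p = 1e+06 · (1 − (0.15)²) = 1e+06 · 0.9775 ≈ 9.775e+05 m = 977.5 km.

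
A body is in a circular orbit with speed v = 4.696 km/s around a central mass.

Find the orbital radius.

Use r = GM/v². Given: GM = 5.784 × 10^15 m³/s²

Convert to SI: v = 4.696 km/s = 4696 m/s.
For a circular orbit, v² = GM / r, so r = GM / v².
r = 5.784e+15 / (4696)² m ≈ 2.623e+08 m = 262.3 Mm.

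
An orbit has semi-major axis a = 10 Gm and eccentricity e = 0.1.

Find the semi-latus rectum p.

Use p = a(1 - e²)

Convert to SI: a = 10 Gm = 1e+10 m.
p = a (1 − e²).
p = 1e+10 · (1 − (0.1)²) = 1e+10 · 0.99 ≈ 9.9e+09 m = 9.9 Gm.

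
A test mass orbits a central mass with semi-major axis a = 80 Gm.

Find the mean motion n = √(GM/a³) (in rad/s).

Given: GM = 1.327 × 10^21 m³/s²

Convert to SI: a = 80 Gm = 8e+10 m.
n = √(GM / a³).
n = √(1.327e+21 / (8e+10)³) rad/s ≈ 1.61e-06 rad/s.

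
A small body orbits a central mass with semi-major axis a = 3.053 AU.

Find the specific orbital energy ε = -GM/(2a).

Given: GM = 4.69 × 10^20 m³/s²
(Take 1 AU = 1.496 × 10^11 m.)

Convert to SI: a = 3.053 AU = 4.56729e+11 m.
ε = −GM / (2a).
ε = −4.69e+20 / (2 · 4.56729e+11) J/kg ≈ -5.134e+08 J/kg = -513.4 MJ/kg.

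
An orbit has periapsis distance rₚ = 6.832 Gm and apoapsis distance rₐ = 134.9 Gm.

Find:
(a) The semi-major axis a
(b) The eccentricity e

Convert to SI: rₚ = 6.832 Gm = 6.832e+09 m; rₐ = 134.9 Gm = 1.349e+11 m.
(a) a = (rₚ + rₐ) / 2 = (6.832e+09 + 1.349e+11) / 2 ≈ 7.087e+10 m = 70.87 Gm.
(b) e = (rₐ − rₚ) / (rₐ + rₚ) = (1.349e+11 − 6.832e+09) / (1.349e+11 + 6.832e+09) ≈ 0.9036.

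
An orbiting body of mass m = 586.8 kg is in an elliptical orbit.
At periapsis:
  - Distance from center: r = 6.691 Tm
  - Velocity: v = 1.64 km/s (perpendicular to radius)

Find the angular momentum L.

Convert to SI: r = 6.691 Tm = 6.691e+12 m; v = 1.64 km/s = 1640 m/s.
Since v is perpendicular to r, L = m · v · r.
L = 586.8 · 1640 · 6.691e+12 kg·m²/s ≈ 6.439e+18 kg·m²/s.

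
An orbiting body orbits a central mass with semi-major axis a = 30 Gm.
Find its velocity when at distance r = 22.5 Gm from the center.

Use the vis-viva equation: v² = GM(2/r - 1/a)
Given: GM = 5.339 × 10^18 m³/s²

Convert to SI: a = 30 Gm = 3e+10 m; r = 22.5 Gm = 2.25e+10 m.
Vis-viva: v = √(GM · (2/r − 1/a)).
2/r − 1/a = 2/2.25e+10 − 1/3e+10 = 5.55556e-11 m⁻¹.
v = √(5.339e+18 · 5.55556e-11) m/s ≈ 1.722e+04 m/s = 17.22 km/s.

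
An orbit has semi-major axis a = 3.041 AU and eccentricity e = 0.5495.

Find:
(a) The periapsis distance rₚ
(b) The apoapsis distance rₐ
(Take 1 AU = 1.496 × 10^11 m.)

Convert to SI: a = 3.041 AU = 4.54934e+11 m.
(a) rₚ = a(1 − e) = 4.54934e+11 · (1 − 0.5495) = 4.54934e+11 · 0.4505 ≈ 2.049e+11 m = 1.37 AU.
(b) rₐ = a(1 + e) = 4.54934e+11 · (1 + 0.5495) = 4.54934e+11 · 1.5495 ≈ 7.049e+11 m = 4.712 AU.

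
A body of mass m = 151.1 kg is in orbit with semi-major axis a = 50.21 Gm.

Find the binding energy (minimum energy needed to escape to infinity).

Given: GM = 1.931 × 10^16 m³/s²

Convert to SI: a = 50.21 Gm = 5.021e+10 m.
Total orbital energy is E = −GMm/(2a); binding energy is E_bind = −E = GMm/(2a).
E_bind = 1.931e+16 · 151.1 / (2 · 5.021e+10) J ≈ 2.906e+07 J = 29.06 MJ.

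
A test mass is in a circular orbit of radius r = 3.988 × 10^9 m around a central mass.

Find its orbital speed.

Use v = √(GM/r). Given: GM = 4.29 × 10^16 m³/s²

For a circular orbit, gravity supplies the centripetal force, so v = √(GM / r).
v = √(4.29e+16 / 3.988e+09) m/s ≈ 3280 m/s = 3.28 km/s.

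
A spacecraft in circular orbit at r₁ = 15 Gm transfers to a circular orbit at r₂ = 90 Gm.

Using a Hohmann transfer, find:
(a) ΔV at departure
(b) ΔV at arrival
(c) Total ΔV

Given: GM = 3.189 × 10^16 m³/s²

Convert to SI: r₁ = 15 Gm = 1.5e+10 m; r₂ = 90 Gm = 9e+10 m.
Transfer semi-major axis: a_t = (r₁ + r₂)/2 = (1.5e+10 + 9e+10)/2 = 5.25e+10 m.
Circular speeds: v₁ = √(GM/r₁) = 1458.08 m/s, v₂ = √(GM/r₂) = 595.259 m/s.
Transfer speeds (vis-viva v² = GM(2/r − 1/a_t)): v₁ᵗ = 1909.08 m/s, v₂ᵗ = 318.179 m/s.
(a) ΔV₁ = |v₁ᵗ − v₁| ≈ 451 m/s = 451 m/s.
(b) ΔV₂ = |v₂ − v₂ᵗ| ≈ 277.1 m/s = 277.1 m/s.
(c) ΔV_total = ΔV₁ + ΔV₂ ≈ 728.1 m/s = 728.1 m/s.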